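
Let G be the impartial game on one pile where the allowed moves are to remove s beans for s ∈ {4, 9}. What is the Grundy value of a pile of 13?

0

Build the Grundy sequence with g(k) = mex{g(k−s) : s ∈ {4, 9}, s ≤ k}:
k:     0  1  2  3  4  5  6  7  8  9 10 11 12 13
g(k):  0  0  0  0  1  1  1  1  0  2  2  2  1  0
So g(13) = 0.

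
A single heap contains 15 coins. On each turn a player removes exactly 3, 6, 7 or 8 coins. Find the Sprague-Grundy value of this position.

1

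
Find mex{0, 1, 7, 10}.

2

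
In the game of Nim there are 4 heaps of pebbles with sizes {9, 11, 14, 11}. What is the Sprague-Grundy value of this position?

7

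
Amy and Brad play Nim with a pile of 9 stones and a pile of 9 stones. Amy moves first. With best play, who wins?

Brad wins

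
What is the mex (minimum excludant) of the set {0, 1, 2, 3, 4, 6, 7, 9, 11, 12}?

The values 0, 1, 2, 3, 4 are all present; 5 is the first non-negative integer missing from the set.

5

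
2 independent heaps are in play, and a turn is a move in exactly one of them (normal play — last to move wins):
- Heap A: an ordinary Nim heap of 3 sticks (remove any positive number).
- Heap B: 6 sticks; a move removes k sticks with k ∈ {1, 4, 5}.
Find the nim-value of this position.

1

Heap A is a plain Nim heap of size 3, so its Grundy value is 3.
For heap B, compute g(0), g(1), … with moves {1, 4, 5}:
k:     0  1  2  3  4  5  6
g(k):  0  1  0  1  2  3  2
So g(6) = 2.
By the Sprague-Grundy theorem, the Grundy value of a sum of independent games is the XOR of the component values.
Combined value = 3 XOR 2 = 1.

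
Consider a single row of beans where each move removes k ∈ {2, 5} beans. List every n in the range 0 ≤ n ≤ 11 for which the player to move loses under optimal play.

0, 1, 4, 7, 8, 11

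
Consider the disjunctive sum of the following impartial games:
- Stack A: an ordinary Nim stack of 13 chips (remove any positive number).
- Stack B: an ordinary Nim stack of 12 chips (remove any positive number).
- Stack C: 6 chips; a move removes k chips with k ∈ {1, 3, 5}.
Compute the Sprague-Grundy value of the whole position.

1

Stack A is a plain Nim stack of size 13, so its Grundy value is 13.
Stack B is a plain Nim stack of size 12, so its Grundy value is 12.
Grundy values for stack C (subtraction set {1, 3, 5}):
g(0) = mex{} = 0
g(1) = mex{0} = 1
g(2) = mex{1} = 0
g(3) = mex{0} = 1
g(4) = mex{1} = 0
g(5) = mex{0} = 1
g(6) = mex{1} = 0
So g(6) = 0.
By the Sprague-Grundy theorem, the Grundy value of a sum of independent games is the XOR of the component values.
Combined value = 13 XOR 12 XOR 0 = 1.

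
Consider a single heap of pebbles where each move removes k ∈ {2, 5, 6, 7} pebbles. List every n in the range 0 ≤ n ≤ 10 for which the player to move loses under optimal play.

0, 1, 4

Build the Grundy sequence with g(k) = mex{g(k−s) : s ∈ {2, 5, 6, 7}, s ≤ k}:
k:     0  1  2  3  4  5  6  7  8  9 10
g(k):  0  0  1  1  0  2  1  3  2  2  3
The P-positions (g = 0) in 0..10 are 0, 1, 4.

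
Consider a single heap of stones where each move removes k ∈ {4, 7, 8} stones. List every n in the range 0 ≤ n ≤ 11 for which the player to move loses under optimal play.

0, 1, 2, 3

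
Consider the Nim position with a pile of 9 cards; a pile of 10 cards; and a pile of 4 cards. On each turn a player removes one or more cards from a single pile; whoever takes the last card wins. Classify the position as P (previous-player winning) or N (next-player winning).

Nim-sum: 9 ^ 10 ^ 4 = 7.
The nim-sum is 7 ≠ 0, so this is an N-position: the player to move can win.

N-position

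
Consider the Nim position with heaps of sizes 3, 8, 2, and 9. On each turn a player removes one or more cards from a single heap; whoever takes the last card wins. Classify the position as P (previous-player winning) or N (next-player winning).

P-position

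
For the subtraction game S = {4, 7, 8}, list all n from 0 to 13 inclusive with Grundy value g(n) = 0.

0, 1, 2, 3, 12, 13

Grundy values for subtraction set {4, 7, 8}:
k:     0  1  2  3  4  5  6  7  8  9 10 11 12 13
g(k):  0  0  0  0  1  1  1  1  2  2  2  2  0  0
The P-positions (g = 0) in 0..13 are 0, 1, 2, 3, 12, 13.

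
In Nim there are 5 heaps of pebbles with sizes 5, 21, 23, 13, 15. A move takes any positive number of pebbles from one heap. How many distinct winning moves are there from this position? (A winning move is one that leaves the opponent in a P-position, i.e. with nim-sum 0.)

5

Nim-sum: 5 ^ 21 ^ 23 ^ 13 ^ 15 = 5.
The overall nim-sum is X = 5. A heap of size p has a winning move iff p XOR X < p (reduce it to p XOR X).
  5: 5 XOR 5 = 0 < 5 — winning move (to 0).
  21: 21 XOR 5 = 16 < 21 — winning move (to 16).
  23: 23 XOR 5 = 18 < 23 — winning move (to 18).
  13: 13 XOR 5 = 8 < 13 — winning move (to 8).
  15: 15 XOR 5 = 10 < 15 — winning move (to 10).
That gives 5 winning moves.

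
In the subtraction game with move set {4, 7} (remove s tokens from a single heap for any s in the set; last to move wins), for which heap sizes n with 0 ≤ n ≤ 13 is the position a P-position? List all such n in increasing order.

0, 1, 2, 3, 11, 12, 13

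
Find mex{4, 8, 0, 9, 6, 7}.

1

0 is in the set but 1 is not, so the mex is 1.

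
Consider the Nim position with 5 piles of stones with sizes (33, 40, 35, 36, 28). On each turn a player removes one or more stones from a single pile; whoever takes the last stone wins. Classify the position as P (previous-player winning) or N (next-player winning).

N-position

In binary:
  100001  (33)
  101000  (40)
  100011  (35)
  100100  (36)
  011100  (28)
  ------
  010010  (18)
The nim-sum is 18 ≠ 0, so this is an N-position: the player to move can win.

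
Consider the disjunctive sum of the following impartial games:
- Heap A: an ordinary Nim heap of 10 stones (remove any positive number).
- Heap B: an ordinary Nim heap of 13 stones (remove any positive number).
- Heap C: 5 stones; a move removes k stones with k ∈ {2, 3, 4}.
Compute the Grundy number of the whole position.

5

Heap A is a plain Nim heap of size 10, so its Grundy value is 10.
Heap B is a plain Nim heap of size 13, so its Grundy value is 13.
Grundy values for heap C (subtraction set {2, 3, 4}):
g(0) = mex{} = 0
g(1) = mex{} = 0
g(2) = mex{0} = 1
g(3) = mex{0} = 1
g(4) = mex{0,1} = 2
g(5) = mex{0,1} = 2
So g(5) = 2.
The value of a disjunctive sum is the nim-sum of the parts.
Combined value = 10 XOR 13 XOR 2 = 5.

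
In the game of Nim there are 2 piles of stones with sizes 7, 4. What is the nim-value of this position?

3

Compute the nim-sum pairwise:
7 XOR 4 = 3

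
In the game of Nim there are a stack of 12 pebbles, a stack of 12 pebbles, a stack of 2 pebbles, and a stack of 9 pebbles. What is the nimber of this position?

11

Nim-sum: 12 XOR 12 XOR 2 XOR 9 = 11.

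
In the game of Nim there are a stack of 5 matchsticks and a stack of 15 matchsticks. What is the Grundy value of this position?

Compute the nim-sum pairwise:
5 ⊕ 15 = 10

10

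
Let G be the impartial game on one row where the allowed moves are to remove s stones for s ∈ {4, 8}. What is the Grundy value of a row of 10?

2

Build the Grundy sequence with g(k) = mex{g(k−s) : s ∈ {4, 8}, s ≤ k}:
g(0) = mex{} = 0
g(1) = mex{} = 0
g(2) = mex{} = 0
g(3) = mex{} = 0
g(4) = mex{0} = 1
g(5) = mex{0} = 1
g(6) = mex{0} = 1
g(7) = mex{0} = 1
g(8) = mex{0,1} = 2
g(9) = mex{0,1} = 2
g(10) = mex{0,1} = 2
So g(10) = 2.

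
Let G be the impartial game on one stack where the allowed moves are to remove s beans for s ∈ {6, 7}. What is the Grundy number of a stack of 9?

Grundy values for subtraction set {6, 7}:
g(0) = mex{} = 0
g(1) = mex{} = 0
g(2) = mex{} = 0
g(3) = mex{} = 0
g(4) = mex{} = 0
g(5) = mex{} = 0
g(6) = mex{0} = 1
g(7) = mex{0} = 1
g(8) = mex{0} = 1
g(9) = mex{0} = 1
So g(9) = 1.

1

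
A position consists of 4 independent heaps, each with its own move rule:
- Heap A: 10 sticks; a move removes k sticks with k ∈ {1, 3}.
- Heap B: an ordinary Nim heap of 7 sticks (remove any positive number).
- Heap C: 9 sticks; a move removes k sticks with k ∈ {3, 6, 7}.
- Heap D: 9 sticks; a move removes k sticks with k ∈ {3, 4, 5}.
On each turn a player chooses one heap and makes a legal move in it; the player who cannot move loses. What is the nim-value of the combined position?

Build the Grundy sequence for heap A with g(k) = mex{g(k−s) : s ∈ {1, 3}, s ≤ k}:
k:     0  1  2  3  4  5  6  7  8  9 10
g(k):  0  1  0  1  0  1  0  1  0  1  0
So g(10) = 0.
Heap B is a plain Nim heap of size 7, so its Grundy value is 7.
Build the Grundy sequence for heap C with g(k) = mex{g(k−s) : s ∈ {3, 6, 7}, s ≤ k}:
k:     0  1  2  3  4  5  6  7  8  9
g(k):  0  0  0  1  1  1  2  2  2  3
So g(9) = 3.
For heap D, compute g(0), g(1), … with moves {3, 4, 5}:
k:     0  1  2  3  4  5  6  7  8  9
g(k):  0  0  0  1  1  1  2  2  0  0
So g(9) = 0.
By the Sprague-Grundy theorem, the Grundy value of a sum of independent games is the XOR of the component values.
Combined value = 0 ⊕ 7 ⊕ 3 ⊕ 0 = 4.

4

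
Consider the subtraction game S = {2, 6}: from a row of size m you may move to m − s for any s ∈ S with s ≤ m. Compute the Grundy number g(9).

0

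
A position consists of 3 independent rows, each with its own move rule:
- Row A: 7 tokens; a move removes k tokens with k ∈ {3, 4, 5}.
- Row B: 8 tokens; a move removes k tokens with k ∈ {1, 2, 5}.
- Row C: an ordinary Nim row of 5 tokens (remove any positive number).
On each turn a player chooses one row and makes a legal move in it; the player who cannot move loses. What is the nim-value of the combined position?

5

For row A, compute g(0), g(1), … with moves {3, 4, 5}:
g(0) = mex{} = 0
g(1) = mex{} = 0
g(2) = mex{} = 0
g(3) = mex{0} = 1
g(4) = mex{0} = 1
g(5) = mex{0} = 1
g(6) = mex{0,1} = 2
g(7) = mex{0,1} = 2
So g(7) = 2.
For row B, compute g(0), g(1), … with moves {1, 2, 5}:
g(0) = mex{} = 0
g(1) = mex{0} = 1
g(2) = mex{0,1} = 2
g(3) = mex{1,2} = 0
g(4) = mex{0,2} = 1
g(5) = mex{0,1} = 2
g(6) = mex{1,2} = 0
g(7) = mex{0,2} = 1
g(8) = mex{0,1} = 2
So g(8) = 2.
Row C is a plain Nim row of size 5, so its Grundy value is 5.
The value of a disjunctive sum is the nim-sum of the parts.
Combined value = 2 XOR 2 XOR 5 = 5.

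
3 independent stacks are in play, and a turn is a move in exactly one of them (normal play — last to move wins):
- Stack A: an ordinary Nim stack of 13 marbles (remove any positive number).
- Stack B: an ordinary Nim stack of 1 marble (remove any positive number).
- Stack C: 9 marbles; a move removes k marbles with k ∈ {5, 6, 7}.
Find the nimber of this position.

13

Stack A is a plain Nim stack of size 13, so its Grundy value is 13.
Stack B is a plain Nim stack of size 1, so its Grundy value is 1.
Build the Grundy sequence for stack C with g(k) = mex{g(k−s) : s ∈ {5, 6, 7}, s ≤ k}:
g(0) = mex{} = 0
g(1) = mex{} = 0
g(2) = mex{} = 0
g(3) = mex{} = 0
g(4) = mex{} = 0
g(5) = mex{0} = 1
g(6) = mex{0} = 1
g(7) = mex{0} = 1
g(8) = mex{0} = 1
g(9) = mex{0} = 1
So g(9) = 1.
By the Sprague-Grundy theorem, the Grundy value of a sum of independent games is the XOR of the component values.
Combined value = 13 XOR 1 XOR 1 = 13.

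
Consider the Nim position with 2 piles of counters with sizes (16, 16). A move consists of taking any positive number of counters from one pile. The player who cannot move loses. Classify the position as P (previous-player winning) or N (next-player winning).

Compute the nim-sum pairwise:
16 ^ 16 = 0
The nim-sum is 0, so this is a P-position: the player to move is in a losing position under optimal play.

P-position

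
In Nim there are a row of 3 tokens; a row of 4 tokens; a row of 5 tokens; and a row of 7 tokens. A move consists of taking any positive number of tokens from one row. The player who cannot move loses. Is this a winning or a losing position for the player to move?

Winning position

Nim-sum: 3 ^ 4 ^ 5 ^ 7 = 5.
The nim-sum is 5 ≠ 0, so this is an N-position: the player to move can win.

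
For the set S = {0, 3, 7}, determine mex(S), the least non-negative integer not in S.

1

0 is in the set but 1 is not, so the mex is 1.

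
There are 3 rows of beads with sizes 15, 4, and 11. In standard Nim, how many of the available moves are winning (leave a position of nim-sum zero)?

In binary:
  1111  (15)
  0100  (4)
  1011  (11)
  ----
  0000  (0)
The nim-sum is already 0, so every move leaves a nonzero nim-sum — there are no winning moves.

0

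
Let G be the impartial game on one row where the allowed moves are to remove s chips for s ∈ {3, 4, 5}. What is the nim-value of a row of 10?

Grundy values for subtraction set {3, 4, 5}:
g(0) = mex{} = 0
g(1) = mex{} = 0
g(2) = mex{} = 0
g(3) = mex{0} = 1
g(4) = mex{0} = 1
g(5) = mex{0} = 1
g(6) = mex{0,1} = 2
g(7) = mex{0,1} = 2
g(8) = mex{1} = 0
g(9) = mex{1,2} = 0
g(10) = mex{1,2} = 0
So g(10) = 0.

0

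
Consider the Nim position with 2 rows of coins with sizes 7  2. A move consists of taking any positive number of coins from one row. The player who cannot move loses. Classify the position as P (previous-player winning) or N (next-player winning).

N-position

Compute the nim-sum pairwise:
7 XOR 2 = 5
The nim-sum is 5 ≠ 0, so this is an N-position: the player to move can win.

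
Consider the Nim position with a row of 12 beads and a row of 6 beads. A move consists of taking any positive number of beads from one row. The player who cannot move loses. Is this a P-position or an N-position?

N-position

Write each in binary and XOR column by column:
  1100  (12)
  0110  (6)
  ----
  1010  (10)
The nim-sum is 10 ≠ 0, so this is an N-position: the player to move can win.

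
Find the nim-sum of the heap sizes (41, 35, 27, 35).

50

Compute the nim-sum pairwise:
41 ⊕ 35 = 10
10 ⊕ 27 = 17
17 ⊕ 35 = 50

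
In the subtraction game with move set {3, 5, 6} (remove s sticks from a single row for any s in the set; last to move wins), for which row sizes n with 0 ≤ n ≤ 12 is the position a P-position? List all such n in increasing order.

0, 1, 2, 9, 10, 11

Build the Grundy sequence with g(k) = mex{g(k−s) : s ∈ {3, 5, 6}, s ≤ k}:
g(0) = mex{} = 0
g(1) = mex{} = 0
g(2) = mex{} = 0
g(3) = mex{0} = 1
g(4) = mex{0} = 1
g(5) = mex{0} = 1
g(6) = mex{0,1} = 2
g(7) = mex{0,1} = 2
g(8) = mex{0,1} = 2
g(9) = mex{1,2} = 0
g(10) = mex{1,2} = 0
g(11) = mex{1,2} = 0
g(12) = mex{0,2} = 1
The P-positions (g = 0) in 0..12 are 0, 1, 2, 9, 10, 11.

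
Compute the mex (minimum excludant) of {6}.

0 is not in the set, so the mex is 0.

0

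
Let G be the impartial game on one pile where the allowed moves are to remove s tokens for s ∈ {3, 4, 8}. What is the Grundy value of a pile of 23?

3

Compute g(0), g(1), … for moves {3, 4, 8}:
k:     0  1  2  3  4  5  6  7  8  9 10 11 12 13 14 15 16 17 18 19 20 21 22 23
g(k):  0  0  0  1  1  1  2  0  2  3  1  3  0  0  0  1  1  1  2  0  2  3  1  3
So g(23) = 3.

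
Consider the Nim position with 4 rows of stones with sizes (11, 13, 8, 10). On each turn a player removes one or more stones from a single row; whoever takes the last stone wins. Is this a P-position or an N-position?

N-position

Nim-sum: 11 ⊕ 13 ⊕ 8 ⊕ 10 = 4.
The nim-sum is 4 ≠ 0, so this is an N-position: the player to move can win.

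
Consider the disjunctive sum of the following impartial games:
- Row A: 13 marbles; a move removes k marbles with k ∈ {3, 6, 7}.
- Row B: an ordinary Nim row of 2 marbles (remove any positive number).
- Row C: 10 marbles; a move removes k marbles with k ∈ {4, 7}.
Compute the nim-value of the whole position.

1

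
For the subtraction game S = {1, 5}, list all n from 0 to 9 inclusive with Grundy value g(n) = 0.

0, 2, 4, 6, 8

Compute g(0), g(1), … for moves {1, 5}:
g(0) = mex{} = 0
g(1) = mex{0} = 1
g(2) = mex{1} = 0
g(3) = mex{0} = 1
g(4) = mex{1} = 0
g(5) = mex{0} = 1
g(6) = mex{1} = 0
g(7) = mex{0} = 1
g(8) = mex{1} = 0
g(9) = mex{0} = 1
The P-positions (g = 0) in 0..9 are 0, 2, 4, 6, 8.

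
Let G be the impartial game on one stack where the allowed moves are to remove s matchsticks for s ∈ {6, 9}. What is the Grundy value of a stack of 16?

0

Compute g(0), g(1), … for moves {6, 9}:
k:     0  1  2  3  4  5  6  7  8  9 10 11 12 13 14 15 16
g(k):  0  0  0  0  0  0  1  1  1  1  1  1  2  2  2  0  0
So g(16) = 0.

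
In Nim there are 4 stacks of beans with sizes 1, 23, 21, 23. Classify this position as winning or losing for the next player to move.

Winning position

Nim-sum: 1 ⊕ 23 ⊕ 21 ⊕ 23 = 20.
The nim-sum is 20 ≠ 0, so this is an N-position: the player to move can win.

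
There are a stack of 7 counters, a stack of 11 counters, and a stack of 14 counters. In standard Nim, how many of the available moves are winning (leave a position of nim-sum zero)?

3

Bitwise XOR of the heap sizes:
  0111  (7)
  1011  (11)
  1110  (14)
  ----
  0010  (2)
The overall nim-sum is X = 2. A stack of size p has a winning move iff p XOR X < p (reduce it to p XOR X).
  7: 7 XOR 2 = 5 < 7 — winning move (to 5).
  11: 11 XOR 2 = 9 < 11 — winning move (to 9).
  14: 14 XOR 2 = 12 < 14 — winning move (to 12).
That gives 3 winning moves.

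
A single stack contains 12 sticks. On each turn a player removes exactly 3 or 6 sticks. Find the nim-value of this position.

Compute g(0), g(1), … for moves {3, 6}:
k:     0  1  2  3  4  5  6  7  8  9 10 11 12
g(k):  0  0  0  1  1  1  2  2  2  0  0  0  1
So g(12) = 1.

1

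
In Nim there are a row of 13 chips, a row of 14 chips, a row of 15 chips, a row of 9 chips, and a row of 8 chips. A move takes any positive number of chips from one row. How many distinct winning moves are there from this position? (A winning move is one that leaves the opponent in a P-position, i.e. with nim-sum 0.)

Nim-sum: 13 ^ 14 ^ 15 ^ 9 ^ 8 = 13.
The overall nim-sum is X = 13. A row of size p has a winning move iff p XOR X < p (reduce it to p XOR X).
  13: 13 XOR 13 = 0 < 13 — winning move (to 0).
  14: 14 XOR 13 = 3 < 14 — winning move (to 3).
  15: 15 XOR 13 = 2 < 15 — winning move (to 2).
  9: 9 XOR 13 = 4 < 9 — winning move (to 4).
  8: 8 XOR 13 = 5 < 8 — winning move (to 5).
That gives 5 winning moves.

5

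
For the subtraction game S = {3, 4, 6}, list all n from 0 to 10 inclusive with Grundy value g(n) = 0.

Build the Grundy sequence with g(k) = mex{g(k−s) : s ∈ {3, 4, 6}, s ≤ k}:
k:     0  1  2  3  4  5  6  7  8  9 10
g(k):  0  0  0  1  1  1  2  2  2  0  0
The P-positions (g = 0) in 0..10 are 0, 1, 2, 9, 10.

0, 1, 2, 9, 10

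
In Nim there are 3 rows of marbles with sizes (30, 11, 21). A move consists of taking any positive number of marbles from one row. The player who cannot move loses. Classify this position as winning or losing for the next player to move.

Losing position

In binary:
  11110  (30)
  01011  (11)
  10101  (21)
  -----
  00000  (0)
The nim-sum is 0, so this is a P-position: the player to move is in a losing position under optimal play.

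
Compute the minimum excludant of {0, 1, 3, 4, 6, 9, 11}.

2

The values 0, 1 are all present; 2 is the first non-negative integer missing from the set.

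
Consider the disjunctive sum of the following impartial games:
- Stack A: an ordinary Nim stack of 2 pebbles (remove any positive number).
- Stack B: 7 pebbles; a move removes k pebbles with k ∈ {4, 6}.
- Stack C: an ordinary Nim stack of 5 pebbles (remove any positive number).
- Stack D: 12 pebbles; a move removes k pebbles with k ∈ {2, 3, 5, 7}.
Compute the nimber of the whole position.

Stack A is a plain Nim stack of size 2, so its Grundy value is 2.
Grundy values for stack B (subtraction set {4, 6}):
k:     0  1  2  3  4  5  6  7
g(k):  0  0  0  0  1  1  1  1
So g(7) = 1.
Stack C is a plain Nim stack of size 5, so its Grundy value is 5.
For stack D, compute g(0), g(1), … with moves {2, 3, 5, 7}:
g(0) = mex{} = 0
g(1) = mex{} = 0
g(2) = mex{0} = 1
g(3) = mex{0} = 1
g(4) = mex{0,1} = 2
g(5) = mex{0,1} = 2
g(6) = mex{0,1,2} = 3
g(7) = mex{0,1,2} = 3
g(8) = mex{0,1,2,3} = 4
g(9) = mex{1,2,3} = 0
g(10) = mex{1,2,3,4} = 0
g(11) = mex{0,2,3,4} = 1
g(12) = mex{0,2,3} = 1
So g(12) = 1.
By the Sprague-Grundy theorem, the Grundy value of a sum of independent games is the XOR of the component values.
Combined value = 2 XOR 1 XOR 5 XOR 1 = 7.

7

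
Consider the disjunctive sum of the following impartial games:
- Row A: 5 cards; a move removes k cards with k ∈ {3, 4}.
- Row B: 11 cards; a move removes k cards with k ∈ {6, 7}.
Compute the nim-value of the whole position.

For row A, compute g(0), g(1), … with moves {3, 4}:
k:     0  1  2  3  4  5
g(k):  0  0  0  1  1  1
So g(5) = 1.
Grundy values for row B (subtraction set {6, 7}):
g(0) = mex{} = 0
g(1) = mex{} = 0
g(2) = mex{} = 0
g(3) = mex{} = 0
g(4) = mex{} = 0
g(5) = mex{} = 0
g(6) = mex{0} = 1
g(7) = mex{0} = 1
g(8) = mex{0} = 1
g(9) = mex{0} = 1
g(10) = mex{0} = 1
g(11) = mex{0} = 1
So g(11) = 1.
By the Sprague-Grundy theorem, the Grundy value of a sum of independent games is the XOR of the component values.
Combined value = 1 XOR 1 = 0.

0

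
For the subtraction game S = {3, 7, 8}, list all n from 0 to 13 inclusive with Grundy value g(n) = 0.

0, 1, 2, 6, 11, 12

Compute g(0), g(1), … for moves {3, 7, 8}:
k:     0  1  2  3  4  5  6  7  8  9 10 11 12 13
g(k):  0  0  0  1  1  1  0  2  2  1  3  0  0  2
The P-positions (g = 0) in 0..13 are 0, 1, 2, 6, 11, 12.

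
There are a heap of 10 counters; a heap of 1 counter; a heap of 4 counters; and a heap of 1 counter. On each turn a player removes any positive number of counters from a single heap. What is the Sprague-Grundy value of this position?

14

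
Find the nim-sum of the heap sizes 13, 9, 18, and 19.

5

Nim-sum: 13 ⊕ 9 ⊕ 18 ⊕ 19 = 5.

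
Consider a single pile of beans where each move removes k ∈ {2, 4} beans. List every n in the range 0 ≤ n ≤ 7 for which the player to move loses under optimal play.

Compute g(0), g(1), … for moves {2, 4}:
g(0) = mex{} = 0
g(1) = mex{} = 0
g(2) = mex{0} = 1
g(3) = mex{0} = 1
g(4) = mex{0,1} = 2
g(5) = mex{0,1} = 2
g(6) = mex{1,2} = 0
g(7) = mex{1,2} = 0
The P-positions (g = 0) in 0..7 are 0, 1, 6, 7.

0, 1, 6, 7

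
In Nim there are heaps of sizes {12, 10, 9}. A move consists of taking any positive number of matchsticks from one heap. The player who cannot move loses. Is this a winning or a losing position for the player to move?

Winning position

Compute the nim-sum pairwise:
12 ⊕ 10 = 6
6 ⊕ 9 = 15
The nim-sum is 15 ≠ 0, so this is an N-position: the player to move can win.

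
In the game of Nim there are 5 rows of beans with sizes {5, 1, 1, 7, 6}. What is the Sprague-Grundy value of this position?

In binary:
  101  (5)
  001  (1)
  001  (1)
  111  (7)
  110  (6)
  ---
  100  (4)

4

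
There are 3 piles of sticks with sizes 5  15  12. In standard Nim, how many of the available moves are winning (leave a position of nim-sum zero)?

Write each in binary and XOR column by column:
  0101  (5)
  1111  (15)
  1100  (12)
  ----
  0110  (6)
The overall nim-sum is X = 6. A pile of size p has a winning move iff p XOR X < p (reduce it to p XOR X).
  5: 5 XOR 6 = 3 < 5 — winning move (to 3).
  15: 15 XOR 6 = 9 < 15 — winning move (to 9).
  12: 12 XOR 6 = 10 < 12 — winning move (to 10).
That gives 3 winning moves.

3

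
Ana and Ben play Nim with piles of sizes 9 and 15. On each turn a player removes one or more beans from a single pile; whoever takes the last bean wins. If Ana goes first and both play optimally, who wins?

Ana wins

Compute the nim-sum pairwise:
9 ^ 15 = 6
The nim-sum is 6 ≠ 0, so this is an N-position: the player to move can win; Ana has a winning move.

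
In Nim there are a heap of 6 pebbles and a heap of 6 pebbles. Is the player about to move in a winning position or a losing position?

Write each in binary and XOR column by column:
  110  (6)
  110  (6)
  ---
  000  (0)
The nim-sum is 0, so this is a P-position: the player to move is in a losing position under optimal play.

Losing position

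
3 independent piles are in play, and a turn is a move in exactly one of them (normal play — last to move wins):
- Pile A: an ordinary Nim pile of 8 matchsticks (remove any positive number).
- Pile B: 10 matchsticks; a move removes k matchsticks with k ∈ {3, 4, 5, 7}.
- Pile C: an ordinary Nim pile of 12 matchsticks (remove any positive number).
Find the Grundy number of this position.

Pile A is a plain Nim pile of size 8, so its Grundy value is 8.
For pile B, compute g(0), g(1), … with moves {3, 4, 5, 7}:
k:     0  1  2  3  4  5  6  7  8  9 10
g(k):  0  0  0  1  1  1  2  2  2  3  0
So g(10) = 0.
Pile C is a plain Nim pile of size 12, so its Grundy value is 12.
The value of a disjunctive sum is the nim-sum of the parts.
Combined value = 8 XOR 0 XOR 12 = 4.

4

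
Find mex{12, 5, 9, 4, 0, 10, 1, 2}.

3

The values 0, 1, 2 are all present; 3 is the first non-negative integer missing from the set.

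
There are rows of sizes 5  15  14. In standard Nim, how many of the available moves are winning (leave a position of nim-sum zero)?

3

Write each in binary and XOR column by column:
  0101  (5)
  1111  (15)
  1110  (14)
  ----
  0100  (4)
The overall nim-sum is X = 4. A row of size p has a winning move iff p XOR X < p (reduce it to p XOR X).
  5: 5 XOR 4 = 1 < 5 — winning move (to 1).
  15: 15 XOR 4 = 11 < 15 — winning move (to 11).
  14: 14 XOR 4 = 10 < 14 — winning move (to 10).
That gives 3 winning moves.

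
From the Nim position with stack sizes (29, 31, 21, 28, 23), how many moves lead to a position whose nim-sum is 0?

Compute the nim-sum pairwise:
29 ⊕ 31 = 2
2 ⊕ 21 = 23
23 ⊕ 28 = 11
11 ⊕ 23 = 28
The overall nim-sum is X = 28. A stack of size p has a winning move iff p XOR X < p (reduce it to p XOR X).
  29: 29 XOR 28 = 1 < 29 — winning move (to 1).
  31: 31 XOR 28 = 3 < 31 — winning move (to 3).
  21: 21 XOR 28 = 9 < 21 — winning move (to 9).
  28: 28 XOR 28 = 0 < 28 — winning move (to 0).
  23: 23 XOR 28 = 11 < 23 — winning move (to 11).
That gives 5 winning moves.

5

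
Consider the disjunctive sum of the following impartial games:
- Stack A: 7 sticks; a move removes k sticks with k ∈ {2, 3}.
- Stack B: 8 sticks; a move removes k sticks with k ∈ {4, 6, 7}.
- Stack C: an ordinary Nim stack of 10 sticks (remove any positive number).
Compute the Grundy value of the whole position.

Build the Grundy sequence for stack A with g(k) = mex{g(k−s) : s ∈ {2, 3}, s ≤ k}:
g(0) = mex{} = 0
g(1) = mex{} = 0
g(2) = mex{0} = 1
g(3) = mex{0} = 1
g(4) = mex{0,1} = 2
g(5) = mex{1} = 0
g(6) = mex{1,2} = 0
g(7) = mex{0,2} = 1
So g(7) = 1.
Build the Grundy sequence for stack B with g(k) = mex{g(k−s) : s ∈ {4, 6, 7}, s ≤ k}:
k:     0  1  2  3  4  5  6  7  8
g(k):  0  0  0  0  1  1  1  1  2
So g(8) = 2.
Stack C is a plain Nim stack of size 10, so its Grundy value is 10.
The value of a disjunctive sum is the nim-sum of the parts.
Combined value = 1 ⊕ 2 ⊕ 10 = 9.

9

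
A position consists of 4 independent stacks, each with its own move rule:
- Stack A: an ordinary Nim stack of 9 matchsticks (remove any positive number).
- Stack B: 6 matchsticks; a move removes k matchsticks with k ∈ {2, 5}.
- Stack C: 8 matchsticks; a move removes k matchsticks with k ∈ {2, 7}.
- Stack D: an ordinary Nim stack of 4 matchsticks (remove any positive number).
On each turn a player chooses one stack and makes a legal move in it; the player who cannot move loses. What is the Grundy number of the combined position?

14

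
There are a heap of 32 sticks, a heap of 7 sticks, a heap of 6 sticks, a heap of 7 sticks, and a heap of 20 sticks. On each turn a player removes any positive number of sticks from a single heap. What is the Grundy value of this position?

50

In binary:
  100000  (32)
  000111  (7)
  000110  (6)
  000111  (7)
  010100  (20)
  ------
  110010  (50)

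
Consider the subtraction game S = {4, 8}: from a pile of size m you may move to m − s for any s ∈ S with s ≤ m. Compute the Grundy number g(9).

Grundy values for subtraction set {4, 8}:
k:     0  1  2  3  4  5  6  7  8  9
g(k):  0  0  0  0  1  1  1  1  2  2
So g(9) = 2.

2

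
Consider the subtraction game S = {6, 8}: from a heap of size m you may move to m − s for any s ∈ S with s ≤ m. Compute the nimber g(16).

Build the Grundy sequence with g(k) = mex{g(k−s) : s ∈ {6, 8}, s ≤ k}:
k:     0  1  2  3  4  5  6  7  8  9 10 11 12 13 14 15 16
g(k):  0  0  0  0  0  0  1  1  1  1  1  1  2  2  0  0  0
So g(16) = 0.

0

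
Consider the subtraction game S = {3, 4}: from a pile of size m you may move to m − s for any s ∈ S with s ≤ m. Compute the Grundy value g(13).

2

Compute g(0), g(1), … for moves {3, 4}:
g(0) = mex{} = 0
g(1) = mex{} = 0
g(2) = mex{} = 0
g(3) = mex{0} = 1
g(4) = mex{0} = 1
g(5) = mex{0} = 1
g(6) = mex{0,1} = 2
g(7) = mex{1} = 0
g(8) = mex{1} = 0
g(9) = mex{1,2} = 0
g(10) = mex{0,2} = 1
g(11) = mex{0} = 1
g(12) = mex{0} = 1
g(13) = mex{0,1} = 2
So g(13) = 2.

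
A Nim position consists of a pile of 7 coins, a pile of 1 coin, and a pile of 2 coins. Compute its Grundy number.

4

Bitwise XOR of the heap sizes:
  111  (7)
  001  (1)
  010  (2)
  ---
  100  (4)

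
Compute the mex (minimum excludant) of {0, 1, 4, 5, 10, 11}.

The values 0, 1 are all present; 2 is the first non-negative integer missing from the set.

2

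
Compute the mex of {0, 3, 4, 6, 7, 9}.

0 is in the set but 1 is not, so the mex is 1.

1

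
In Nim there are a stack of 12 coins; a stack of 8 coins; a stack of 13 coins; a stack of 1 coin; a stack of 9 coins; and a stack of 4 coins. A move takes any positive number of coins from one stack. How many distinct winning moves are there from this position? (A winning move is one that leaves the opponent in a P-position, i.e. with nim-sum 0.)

Nim-sum: 12 ⊕ 8 ⊕ 13 ⊕ 1 ⊕ 9 ⊕ 4 = 5.
The overall nim-sum is X = 5. A stack of size p has a winning move iff p XOR X < p (reduce it to p XOR X).
  12: 12 XOR 5 = 9 < 12 — winning move (to 9).
  8: 8 XOR 5 = 13 ≥ 8 — no move.
  13: 13 XOR 5 = 8 < 13 — winning move (to 8).
  1: 1 XOR 5 = 4 ≥ 1 — no move.
  9: 9 XOR 5 = 12 ≥ 9 — no move.
  4: 4 XOR 5 = 1 < 4 — winning move (to 1).
That gives 3 winning moves.

3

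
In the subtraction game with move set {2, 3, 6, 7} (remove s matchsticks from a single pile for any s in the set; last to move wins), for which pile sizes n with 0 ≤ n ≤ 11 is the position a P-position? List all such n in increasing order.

0, 1, 5, 9, 10

Build the Grundy sequence with g(k) = mex{g(k−s) : s ∈ {2, 3, 6, 7}, s ≤ k}:
g(0) = mex{} = 0
g(1) = mex{} = 0
g(2) = mex{0} = 1
g(3) = mex{0} = 1
g(4) = mex{0,1} = 2
g(5) = mex{1} = 0
g(6) = mex{0,1,2} = 3
g(7) = mex{0,2} = 1
g(8) = mex{0,1,3} = 2
g(9) = mex{1,3} = 0
g(10) = mex{1,2} = 0
g(11) = mex{0,2} = 1
The P-positions (g = 0) in 0..11 are 0, 1, 5, 9, 10.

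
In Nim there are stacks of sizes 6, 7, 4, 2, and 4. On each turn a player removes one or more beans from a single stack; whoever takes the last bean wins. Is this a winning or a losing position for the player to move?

Winning position

Compute the nim-sum pairwise:
6 XOR 7 = 1
1 XOR 4 = 5
5 XOR 2 = 7
7 XOR 4 = 3
The nim-sum is 3 ≠ 0, so this is an N-position: the player to move can win.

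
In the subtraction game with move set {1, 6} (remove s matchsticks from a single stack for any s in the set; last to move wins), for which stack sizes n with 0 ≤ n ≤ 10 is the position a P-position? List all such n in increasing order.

Build the Grundy sequence with g(k) = mex{g(k−s) : s ∈ {1, 6}, s ≤ k}:
k:     0  1  2  3  4  5  6  7  8  9 10
g(k):  0  1  0  1  0  1  2  0  1  0  1
The P-positions (g = 0) in 0..10 are 0, 2, 4, 7, 9.

0, 2, 4, 7, 9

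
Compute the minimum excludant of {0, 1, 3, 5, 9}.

2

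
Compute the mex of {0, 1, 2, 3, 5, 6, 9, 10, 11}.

4

The values 0, 1, 2, 3 are all present; 4 is the first non-negative integer missing from the set.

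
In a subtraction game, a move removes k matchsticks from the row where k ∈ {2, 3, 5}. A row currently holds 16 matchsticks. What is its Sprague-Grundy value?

1

Compute g(0), g(1), … for moves {2, 3, 5}:
k:     0  1  2  3  4  5  6  7  8  9 10 11 12 13 14 15 16
g(k):  0  0  1  1  2  2  3  0  0  1  1  2  2  3  0  0  1
So g(16) = 1.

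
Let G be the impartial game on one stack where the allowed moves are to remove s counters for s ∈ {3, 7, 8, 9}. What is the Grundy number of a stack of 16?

0

Compute g(0), g(1), … for moves {3, 7, 8, 9}:
k:     0  1  2  3  4  5  6  7  8  9 10 11 12 13 14 15 16
g(k):  0  0  0  1  1  1  0  2  2  1  3  3  0  2  4  1  0
So g(16) = 0.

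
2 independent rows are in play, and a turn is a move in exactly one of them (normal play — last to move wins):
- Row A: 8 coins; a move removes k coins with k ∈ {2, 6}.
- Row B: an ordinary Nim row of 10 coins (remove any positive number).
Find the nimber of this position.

Grundy values for row A (subtraction set {2, 6}):
k:     0  1  2  3  4  5  6  7  8
g(k):  0  0  1  1  0  0  1  1  0
So g(8) = 0.
Row B is a plain Nim row of size 10, so its Grundy value is 10.
By the Sprague-Grundy theorem, the Grundy value of a sum of independent games is the XOR of the component values.
Combined value = 0 ⊕ 10 = 10.

10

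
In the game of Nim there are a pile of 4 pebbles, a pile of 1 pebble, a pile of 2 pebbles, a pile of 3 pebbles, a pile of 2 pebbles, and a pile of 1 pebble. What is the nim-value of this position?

Compute the nim-sum pairwise:
4 XOR 1 = 5
5 XOR 2 = 7
7 XOR 3 = 4
4 XOR 2 = 6
6 XOR 1 = 7

7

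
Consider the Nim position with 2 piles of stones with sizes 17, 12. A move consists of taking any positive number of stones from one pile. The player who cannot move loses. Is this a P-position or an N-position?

N-position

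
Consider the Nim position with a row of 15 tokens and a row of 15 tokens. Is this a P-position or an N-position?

Nim-sum: 15 XOR 15 = 0.
The nim-sum is 0, so this is a P-position: the player to move is in a losing position under optimal play.

P-position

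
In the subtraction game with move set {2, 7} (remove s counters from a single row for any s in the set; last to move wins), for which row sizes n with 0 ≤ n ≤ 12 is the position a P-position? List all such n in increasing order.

Build the Grundy sequence with g(k) = mex{g(k−s) : s ∈ {2, 7}, s ≤ k}:
k:     0  1  2  3  4  5  6  7  8  9 10 11 12
g(k):  0  0  1  1  0  0  1  1  2  0  0  1  1
The P-positions (g = 0) in 0..12 are 0, 1, 4, 5, 9, 10.

0, 1, 4, 5, 9, 10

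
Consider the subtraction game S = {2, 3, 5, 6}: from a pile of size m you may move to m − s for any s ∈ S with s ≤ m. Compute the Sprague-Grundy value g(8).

0

Compute g(0), g(1), … for moves {2, 3, 5, 6}:
k:     0  1  2  3  4  5  6  7  8
g(k):  0  0  1  1  2  2  3  3  0
So g(8) = 0.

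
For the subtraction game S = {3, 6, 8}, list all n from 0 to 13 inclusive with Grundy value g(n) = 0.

Compute g(0), g(1), … for moves {3, 6, 8}:
g(0) = mex{} = 0
g(1) = mex{} = 0
g(2) = mex{} = 0
g(3) = mex{0} = 1
g(4) = mex{0} = 1
g(5) = mex{0} = 1
g(6) = mex{0,1} = 2
g(7) = mex{0,1} = 2
g(8) = mex{0,1} = 2
g(9) = mex{0,1,2} = 3
g(10) = mex{0,1,2} = 3
g(11) = mex{1,2} = 0
g(12) = mex{1,2,3} = 0
g(13) = mex{1,2,3} = 0
The P-positions (g = 0) in 0..13 are 0, 1, 2, 11, 12, 13.

0, 1, 2, 11, 12, 13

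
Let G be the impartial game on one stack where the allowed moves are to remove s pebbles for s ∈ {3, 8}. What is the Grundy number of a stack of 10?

Grundy values for subtraction set {3, 8}:
k:     0  1  2  3  4  5  6  7  8  9 10
g(k):  0  0  0  1  1  1  0  0  2  1  1
So g(10) = 1.

1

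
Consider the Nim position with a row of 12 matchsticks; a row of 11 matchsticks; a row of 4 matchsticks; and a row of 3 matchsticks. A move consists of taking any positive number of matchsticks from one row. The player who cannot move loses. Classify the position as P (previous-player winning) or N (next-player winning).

Compute the nim-sum pairwise:
12 ^ 11 = 7
7 ^ 4 = 3
3 ^ 3 = 0
The nim-sum is 0, so this is a P-position: the player to move is in a losing position under optimal play.

P-position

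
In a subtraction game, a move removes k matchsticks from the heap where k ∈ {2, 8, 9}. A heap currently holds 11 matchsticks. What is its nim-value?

0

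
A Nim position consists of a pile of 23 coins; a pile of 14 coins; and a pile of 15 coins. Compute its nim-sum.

22

Nim-sum: 23 ^ 14 ^ 15 = 22.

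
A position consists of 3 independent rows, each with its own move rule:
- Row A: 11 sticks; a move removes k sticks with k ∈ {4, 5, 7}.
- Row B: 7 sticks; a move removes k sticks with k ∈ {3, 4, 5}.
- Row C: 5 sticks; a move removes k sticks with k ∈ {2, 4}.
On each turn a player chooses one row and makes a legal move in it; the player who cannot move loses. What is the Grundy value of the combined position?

0

Build the Grundy sequence for row A with g(k) = mex{g(k−s) : s ∈ {4, 5, 7}, s ≤ k}:
g(0) = mex{} = 0
g(1) = mex{} = 0
g(2) = mex{} = 0
g(3) = mex{} = 0
g(4) = mex{0} = 1
g(5) = mex{0} = 1
g(6) = mex{0} = 1
g(7) = mex{0} = 1
g(8) = mex{0,1} = 2
g(9) = mex{0,1} = 2
g(10) = mex{0,1} = 2
g(11) = mex{1} = 0
So g(11) = 0.
Build the Grundy sequence for row B with g(k) = mex{g(k−s) : s ∈ {3, 4, 5}, s ≤ k}:
k:     0  1  2  3  4  5  6  7
g(k):  0  0  0  1  1  1  2  2
So g(7) = 2.
For row C, compute g(0), g(1), … with moves {2, 4}:
g(0) = mex{} = 0
g(1) = mex{} = 0
g(2) = mex{0} = 1
g(3) = mex{0} = 1
g(4) = mex{0,1} = 2
g(5) = mex{0,1} = 2
So g(5) = 2.
By the Sprague-Grundy theorem, the Grundy value of a sum of independent games is the XOR of the component values.
Combined value = 0 XOR 2 XOR 2 = 0.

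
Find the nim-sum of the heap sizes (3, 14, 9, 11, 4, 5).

Nim-sum: 3 ^ 14 ^ 9 ^ 11 ^ 4 ^ 5 = 14.

14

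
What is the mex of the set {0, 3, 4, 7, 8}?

1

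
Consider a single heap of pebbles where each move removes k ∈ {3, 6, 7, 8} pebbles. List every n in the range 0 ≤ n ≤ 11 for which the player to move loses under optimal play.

0, 1, 2, 11

Build the Grundy sequence with g(k) = mex{g(k−s) : s ∈ {3, 6, 7, 8}, s ≤ k}:
k:     0  1  2  3  4  5  6  7  8  9 10 11
g(k):  0  0  0  1  1  1  2  2  2  3  3  0
The P-positions (g = 0) in 0..11 are 0, 1, 2, 11.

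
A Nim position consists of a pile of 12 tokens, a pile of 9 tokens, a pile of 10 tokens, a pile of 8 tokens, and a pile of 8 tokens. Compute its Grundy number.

Compute the nim-sum pairwise:
12 ^ 9 = 5
5 ^ 10 = 15
15 ^ 8 = 7
7 ^ 8 = 15

15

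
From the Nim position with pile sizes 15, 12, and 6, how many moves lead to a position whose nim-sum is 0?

Nim-sum: 15 ^ 12 ^ 6 = 5.
The overall nim-sum is X = 5. A pile of size p has a winning move iff p XOR X < p (reduce it to p XOR X).
  15: 15 XOR 5 = 10 < 15 — winning move (to 10).
  12: 12 XOR 5 = 9 < 12 — winning move (to 9).
  6: 6 XOR 5 = 3 < 6 — winning move (to 3).
That gives 3 winning moves.

3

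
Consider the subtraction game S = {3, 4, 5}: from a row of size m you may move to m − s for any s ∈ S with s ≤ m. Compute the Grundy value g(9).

0

Grundy values for subtraction set {3, 4, 5}:
k:     0  1  2  3  4  5  6  7  8  9
g(k):  0  0  0  1  1  1  2  2  0  0
So g(9) = 0.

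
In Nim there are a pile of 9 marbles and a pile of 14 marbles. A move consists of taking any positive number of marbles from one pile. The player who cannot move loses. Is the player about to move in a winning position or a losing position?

Compute the nim-sum pairwise:
9 XOR 14 = 7
The nim-sum is 7 ≠ 0, so this is an N-position: the player to move can win.

Winning position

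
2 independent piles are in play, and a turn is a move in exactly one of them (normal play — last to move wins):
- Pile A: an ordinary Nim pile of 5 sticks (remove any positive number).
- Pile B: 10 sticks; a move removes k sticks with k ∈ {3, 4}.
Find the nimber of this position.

4

Pile A is a plain Nim pile of size 5, so its Grundy value is 5.
For pile B, compute g(0), g(1), … with moves {3, 4}:
g(0) = mex{} = 0
g(1) = mex{} = 0
g(2) = mex{} = 0
g(3) = mex{0} = 1
g(4) = mex{0} = 1
g(5) = mex{0} = 1
g(6) = mex{0,1} = 2
g(7) = mex{1} = 0
g(8) = mex{1} = 0
g(9) = mex{1,2} = 0
g(10) = mex{0,2} = 1
So g(10) = 1.
By the Sprague-Grundy theorem, the Grundy value of a sum of independent games is the XOR of the component values.
Combined value = 5 ⊕ 1 = 4.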